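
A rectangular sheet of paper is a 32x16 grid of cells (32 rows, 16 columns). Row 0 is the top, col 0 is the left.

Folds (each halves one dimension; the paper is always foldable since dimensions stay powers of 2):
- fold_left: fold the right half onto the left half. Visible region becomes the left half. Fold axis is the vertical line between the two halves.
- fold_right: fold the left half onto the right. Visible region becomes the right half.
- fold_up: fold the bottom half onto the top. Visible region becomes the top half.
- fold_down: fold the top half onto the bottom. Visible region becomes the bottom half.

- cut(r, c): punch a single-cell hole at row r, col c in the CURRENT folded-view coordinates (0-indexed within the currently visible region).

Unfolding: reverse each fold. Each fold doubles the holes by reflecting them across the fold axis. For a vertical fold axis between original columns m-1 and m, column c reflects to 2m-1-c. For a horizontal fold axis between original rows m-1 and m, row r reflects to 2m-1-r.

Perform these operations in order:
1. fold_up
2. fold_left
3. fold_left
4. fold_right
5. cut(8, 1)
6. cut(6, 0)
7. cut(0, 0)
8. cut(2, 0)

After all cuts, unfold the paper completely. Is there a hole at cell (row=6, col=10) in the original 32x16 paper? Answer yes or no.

Answer: yes

Derivation:
Op 1 fold_up: fold axis h@16; visible region now rows[0,16) x cols[0,16) = 16x16
Op 2 fold_left: fold axis v@8; visible region now rows[0,16) x cols[0,8) = 16x8
Op 3 fold_left: fold axis v@4; visible region now rows[0,16) x cols[0,4) = 16x4
Op 4 fold_right: fold axis v@2; visible region now rows[0,16) x cols[2,4) = 16x2
Op 5 cut(8, 1): punch at orig (8,3); cuts so far [(8, 3)]; region rows[0,16) x cols[2,4) = 16x2
Op 6 cut(6, 0): punch at orig (6,2); cuts so far [(6, 2), (8, 3)]; region rows[0,16) x cols[2,4) = 16x2
Op 7 cut(0, 0): punch at orig (0,2); cuts so far [(0, 2), (6, 2), (8, 3)]; region rows[0,16) x cols[2,4) = 16x2
Op 8 cut(2, 0): punch at orig (2,2); cuts so far [(0, 2), (2, 2), (6, 2), (8, 3)]; region rows[0,16) x cols[2,4) = 16x2
Unfold 1 (reflect across v@2): 8 holes -> [(0, 1), (0, 2), (2, 1), (2, 2), (6, 1), (6, 2), (8, 0), (8, 3)]
Unfold 2 (reflect across v@4): 16 holes -> [(0, 1), (0, 2), (0, 5), (0, 6), (2, 1), (2, 2), (2, 5), (2, 6), (6, 1), (6, 2), (6, 5), (6, 6), (8, 0), (8, 3), (8, 4), (8, 7)]
Unfold 3 (reflect across v@8): 32 holes -> [(0, 1), (0, 2), (0, 5), (0, 6), (0, 9), (0, 10), (0, 13), (0, 14), (2, 1), (2, 2), (2, 5), (2, 6), (2, 9), (2, 10), (2, 13), (2, 14), (6, 1), (6, 2), (6, 5), (6, 6), (6, 9), (6, 10), (6, 13), (6, 14), (8, 0), (8, 3), (8, 4), (8, 7), (8, 8), (8, 11), (8, 12), (8, 15)]
Unfold 4 (reflect across h@16): 64 holes -> [(0, 1), (0, 2), (0, 5), (0, 6), (0, 9), (0, 10), (0, 13), (0, 14), (2, 1), (2, 2), (2, 5), (2, 6), (2, 9), (2, 10), (2, 13), (2, 14), (6, 1), (6, 2), (6, 5), (6, 6), (6, 9), (6, 10), (6, 13), (6, 14), (8, 0), (8, 3), (8, 4), (8, 7), (8, 8), (8, 11), (8, 12), (8, 15), (23, 0), (23, 3), (23, 4), (23, 7), (23, 8), (23, 11), (23, 12), (23, 15), (25, 1), (25, 2), (25, 5), (25, 6), (25, 9), (25, 10), (25, 13), (25, 14), (29, 1), (29, 2), (29, 5), (29, 6), (29, 9), (29, 10), (29, 13), (29, 14), (31, 1), (31, 2), (31, 5), (31, 6), (31, 9), (31, 10), (31, 13), (31, 14)]
Holes: [(0, 1), (0, 2), (0, 5), (0, 6), (0, 9), (0, 10), (0, 13), (0, 14), (2, 1), (2, 2), (2, 5), (2, 6), (2, 9), (2, 10), (2, 13), (2, 14), (6, 1), (6, 2), (6, 5), (6, 6), (6, 9), (6, 10), (6, 13), (6, 14), (8, 0), (8, 3), (8, 4), (8, 7), (8, 8), (8, 11), (8, 12), (8, 15), (23, 0), (23, 3), (23, 4), (23, 7), (23, 8), (23, 11), (23, 12), (23, 15), (25, 1), (25, 2), (25, 5), (25, 6), (25, 9), (25, 10), (25, 13), (25, 14), (29, 1), (29, 2), (29, 5), (29, 6), (29, 9), (29, 10), (29, 13), (29, 14), (31, 1), (31, 2), (31, 5), (31, 6), (31, 9), (31, 10), (31, 13), (31, 14)]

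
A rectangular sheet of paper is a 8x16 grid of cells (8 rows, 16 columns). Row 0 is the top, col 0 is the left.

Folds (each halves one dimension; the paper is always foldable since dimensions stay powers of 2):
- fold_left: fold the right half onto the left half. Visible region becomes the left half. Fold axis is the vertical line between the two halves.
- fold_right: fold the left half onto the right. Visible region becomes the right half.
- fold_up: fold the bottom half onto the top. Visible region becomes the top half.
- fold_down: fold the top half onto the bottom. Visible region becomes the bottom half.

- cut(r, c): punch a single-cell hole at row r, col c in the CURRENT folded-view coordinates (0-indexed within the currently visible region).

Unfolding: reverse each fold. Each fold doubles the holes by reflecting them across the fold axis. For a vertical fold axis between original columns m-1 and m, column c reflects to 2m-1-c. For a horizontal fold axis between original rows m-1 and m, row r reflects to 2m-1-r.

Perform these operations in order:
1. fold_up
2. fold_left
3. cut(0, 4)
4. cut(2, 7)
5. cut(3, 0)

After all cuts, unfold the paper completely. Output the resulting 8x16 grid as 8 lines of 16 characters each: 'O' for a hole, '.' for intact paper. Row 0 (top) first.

Op 1 fold_up: fold axis h@4; visible region now rows[0,4) x cols[0,16) = 4x16
Op 2 fold_left: fold axis v@8; visible region now rows[0,4) x cols[0,8) = 4x8
Op 3 cut(0, 4): punch at orig (0,4); cuts so far [(0, 4)]; region rows[0,4) x cols[0,8) = 4x8
Op 4 cut(2, 7): punch at orig (2,7); cuts so far [(0, 4), (2, 7)]; region rows[0,4) x cols[0,8) = 4x8
Op 5 cut(3, 0): punch at orig (3,0); cuts so far [(0, 4), (2, 7), (3, 0)]; region rows[0,4) x cols[0,8) = 4x8
Unfold 1 (reflect across v@8): 6 holes -> [(0, 4), (0, 11), (2, 7), (2, 8), (3, 0), (3, 15)]
Unfold 2 (reflect across h@4): 12 holes -> [(0, 4), (0, 11), (2, 7), (2, 8), (3, 0), (3, 15), (4, 0), (4, 15), (5, 7), (5, 8), (7, 4), (7, 11)]

Answer: ....O......O....
................
.......OO.......
O..............O
O..............O
.......OO.......
................
....O......O....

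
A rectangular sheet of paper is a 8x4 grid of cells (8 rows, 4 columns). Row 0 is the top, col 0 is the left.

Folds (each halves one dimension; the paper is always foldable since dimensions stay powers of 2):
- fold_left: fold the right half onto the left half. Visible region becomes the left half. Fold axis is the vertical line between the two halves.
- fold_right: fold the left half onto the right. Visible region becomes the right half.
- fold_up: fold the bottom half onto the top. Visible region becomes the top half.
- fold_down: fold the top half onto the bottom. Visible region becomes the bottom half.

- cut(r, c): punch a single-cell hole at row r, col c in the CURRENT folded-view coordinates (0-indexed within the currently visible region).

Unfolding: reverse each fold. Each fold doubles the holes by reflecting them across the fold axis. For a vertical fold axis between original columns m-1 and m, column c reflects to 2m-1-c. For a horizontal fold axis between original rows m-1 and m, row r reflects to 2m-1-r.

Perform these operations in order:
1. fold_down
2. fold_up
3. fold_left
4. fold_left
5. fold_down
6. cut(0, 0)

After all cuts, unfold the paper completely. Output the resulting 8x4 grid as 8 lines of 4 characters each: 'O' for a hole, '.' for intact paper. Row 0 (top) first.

Op 1 fold_down: fold axis h@4; visible region now rows[4,8) x cols[0,4) = 4x4
Op 2 fold_up: fold axis h@6; visible region now rows[4,6) x cols[0,4) = 2x4
Op 3 fold_left: fold axis v@2; visible region now rows[4,6) x cols[0,2) = 2x2
Op 4 fold_left: fold axis v@1; visible region now rows[4,6) x cols[0,1) = 2x1
Op 5 fold_down: fold axis h@5; visible region now rows[5,6) x cols[0,1) = 1x1
Op 6 cut(0, 0): punch at orig (5,0); cuts so far [(5, 0)]; region rows[5,6) x cols[0,1) = 1x1
Unfold 1 (reflect across h@5): 2 holes -> [(4, 0), (5, 0)]
Unfold 2 (reflect across v@1): 4 holes -> [(4, 0), (4, 1), (5, 0), (5, 1)]
Unfold 3 (reflect across v@2): 8 holes -> [(4, 0), (4, 1), (4, 2), (4, 3), (5, 0), (5, 1), (5, 2), (5, 3)]
Unfold 4 (reflect across h@6): 16 holes -> [(4, 0), (4, 1), (4, 2), (4, 3), (5, 0), (5, 1), (5, 2), (5, 3), (6, 0), (6, 1), (6, 2), (6, 3), (7, 0), (7, 1), (7, 2), (7, 3)]
Unfold 5 (reflect across h@4): 32 holes -> [(0, 0), (0, 1), (0, 2), (0, 3), (1, 0), (1, 1), (1, 2), (1, 3), (2, 0), (2, 1), (2, 2), (2, 3), (3, 0), (3, 1), (3, 2), (3, 3), (4, 0), (4, 1), (4, 2), (4, 3), (5, 0), (5, 1), (5, 2), (5, 3), (6, 0), (6, 1), (6, 2), (6, 3), (7, 0), (7, 1), (7, 2), (7, 3)]

Answer: OOOO
OOOO
OOOO
OOOO
OOOO
OOOO
OOOO
OOOO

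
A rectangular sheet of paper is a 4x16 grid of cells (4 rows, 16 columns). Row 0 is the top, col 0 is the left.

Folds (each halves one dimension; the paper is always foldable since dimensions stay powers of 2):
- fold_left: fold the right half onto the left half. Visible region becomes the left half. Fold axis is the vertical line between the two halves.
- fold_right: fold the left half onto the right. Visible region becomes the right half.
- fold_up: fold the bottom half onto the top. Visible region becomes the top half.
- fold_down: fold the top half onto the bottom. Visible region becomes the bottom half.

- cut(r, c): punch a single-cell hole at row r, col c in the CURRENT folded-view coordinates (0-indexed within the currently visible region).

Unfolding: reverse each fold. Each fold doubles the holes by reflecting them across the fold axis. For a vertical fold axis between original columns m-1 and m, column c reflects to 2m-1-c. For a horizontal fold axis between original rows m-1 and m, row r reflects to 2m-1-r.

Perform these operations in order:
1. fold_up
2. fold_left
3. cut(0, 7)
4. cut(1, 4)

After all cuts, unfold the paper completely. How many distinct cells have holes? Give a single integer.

Op 1 fold_up: fold axis h@2; visible region now rows[0,2) x cols[0,16) = 2x16
Op 2 fold_left: fold axis v@8; visible region now rows[0,2) x cols[0,8) = 2x8
Op 3 cut(0, 7): punch at orig (0,7); cuts so far [(0, 7)]; region rows[0,2) x cols[0,8) = 2x8
Op 4 cut(1, 4): punch at orig (1,4); cuts so far [(0, 7), (1, 4)]; region rows[0,2) x cols[0,8) = 2x8
Unfold 1 (reflect across v@8): 4 holes -> [(0, 7), (0, 8), (1, 4), (1, 11)]
Unfold 2 (reflect across h@2): 8 holes -> [(0, 7), (0, 8), (1, 4), (1, 11), (2, 4), (2, 11), (3, 7), (3, 8)]

Answer: 8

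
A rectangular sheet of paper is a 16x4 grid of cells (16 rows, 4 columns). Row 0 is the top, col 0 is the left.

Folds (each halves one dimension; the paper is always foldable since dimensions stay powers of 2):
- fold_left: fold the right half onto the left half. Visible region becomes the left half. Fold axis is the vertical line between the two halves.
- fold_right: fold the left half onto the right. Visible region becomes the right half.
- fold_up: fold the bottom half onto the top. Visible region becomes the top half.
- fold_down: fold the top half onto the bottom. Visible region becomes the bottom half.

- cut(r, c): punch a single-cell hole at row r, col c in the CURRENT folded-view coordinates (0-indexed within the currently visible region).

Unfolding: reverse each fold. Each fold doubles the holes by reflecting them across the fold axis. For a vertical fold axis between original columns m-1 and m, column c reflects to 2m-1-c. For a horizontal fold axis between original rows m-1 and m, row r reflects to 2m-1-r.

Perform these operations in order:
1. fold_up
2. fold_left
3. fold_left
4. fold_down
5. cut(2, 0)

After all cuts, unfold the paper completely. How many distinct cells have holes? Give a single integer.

Answer: 16

Derivation:
Op 1 fold_up: fold axis h@8; visible region now rows[0,8) x cols[0,4) = 8x4
Op 2 fold_left: fold axis v@2; visible region now rows[0,8) x cols[0,2) = 8x2
Op 3 fold_left: fold axis v@1; visible region now rows[0,8) x cols[0,1) = 8x1
Op 4 fold_down: fold axis h@4; visible region now rows[4,8) x cols[0,1) = 4x1
Op 5 cut(2, 0): punch at orig (6,0); cuts so far [(6, 0)]; region rows[4,8) x cols[0,1) = 4x1
Unfold 1 (reflect across h@4): 2 holes -> [(1, 0), (6, 0)]
Unfold 2 (reflect across v@1): 4 holes -> [(1, 0), (1, 1), (6, 0), (6, 1)]
Unfold 3 (reflect across v@2): 8 holes -> [(1, 0), (1, 1), (1, 2), (1, 3), (6, 0), (6, 1), (6, 2), (6, 3)]
Unfold 4 (reflect across h@8): 16 holes -> [(1, 0), (1, 1), (1, 2), (1, 3), (6, 0), (6, 1), (6, 2), (6, 3), (9, 0), (9, 1), (9, 2), (9, 3), (14, 0), (14, 1), (14, 2), (14, 3)]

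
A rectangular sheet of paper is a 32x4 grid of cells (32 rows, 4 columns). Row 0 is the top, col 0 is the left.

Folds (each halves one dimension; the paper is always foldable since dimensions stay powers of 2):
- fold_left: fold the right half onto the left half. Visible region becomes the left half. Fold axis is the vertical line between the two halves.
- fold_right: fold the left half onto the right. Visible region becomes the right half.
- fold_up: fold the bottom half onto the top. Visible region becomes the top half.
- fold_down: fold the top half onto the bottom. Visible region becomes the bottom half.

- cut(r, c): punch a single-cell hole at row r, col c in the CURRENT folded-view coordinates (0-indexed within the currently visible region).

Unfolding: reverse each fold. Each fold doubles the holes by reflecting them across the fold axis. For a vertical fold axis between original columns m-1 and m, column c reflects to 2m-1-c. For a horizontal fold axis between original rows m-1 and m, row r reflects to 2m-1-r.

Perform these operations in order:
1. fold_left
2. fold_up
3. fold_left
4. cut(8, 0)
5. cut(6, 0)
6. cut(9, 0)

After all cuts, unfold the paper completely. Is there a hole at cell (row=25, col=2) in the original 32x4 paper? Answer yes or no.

Op 1 fold_left: fold axis v@2; visible region now rows[0,32) x cols[0,2) = 32x2
Op 2 fold_up: fold axis h@16; visible region now rows[0,16) x cols[0,2) = 16x2
Op 3 fold_left: fold axis v@1; visible region now rows[0,16) x cols[0,1) = 16x1
Op 4 cut(8, 0): punch at orig (8,0); cuts so far [(8, 0)]; region rows[0,16) x cols[0,1) = 16x1
Op 5 cut(6, 0): punch at orig (6,0); cuts so far [(6, 0), (8, 0)]; region rows[0,16) x cols[0,1) = 16x1
Op 6 cut(9, 0): punch at orig (9,0); cuts so far [(6, 0), (8, 0), (9, 0)]; region rows[0,16) x cols[0,1) = 16x1
Unfold 1 (reflect across v@1): 6 holes -> [(6, 0), (6, 1), (8, 0), (8, 1), (9, 0), (9, 1)]
Unfold 2 (reflect across h@16): 12 holes -> [(6, 0), (6, 1), (8, 0), (8, 1), (9, 0), (9, 1), (22, 0), (22, 1), (23, 0), (23, 1), (25, 0), (25, 1)]
Unfold 3 (reflect across v@2): 24 holes -> [(6, 0), (6, 1), (6, 2), (6, 3), (8, 0), (8, 1), (8, 2), (8, 3), (9, 0), (9, 1), (9, 2), (9, 3), (22, 0), (22, 1), (22, 2), (22, 3), (23, 0), (23, 1), (23, 2), (23, 3), (25, 0), (25, 1), (25, 2), (25, 3)]
Holes: [(6, 0), (6, 1), (6, 2), (6, 3), (8, 0), (8, 1), (8, 2), (8, 3), (9, 0), (9, 1), (9, 2), (9, 3), (22, 0), (22, 1), (22, 2), (22, 3), (23, 0), (23, 1), (23, 2), (23, 3), (25, 0), (25, 1), (25, 2), (25, 3)]

Answer: yes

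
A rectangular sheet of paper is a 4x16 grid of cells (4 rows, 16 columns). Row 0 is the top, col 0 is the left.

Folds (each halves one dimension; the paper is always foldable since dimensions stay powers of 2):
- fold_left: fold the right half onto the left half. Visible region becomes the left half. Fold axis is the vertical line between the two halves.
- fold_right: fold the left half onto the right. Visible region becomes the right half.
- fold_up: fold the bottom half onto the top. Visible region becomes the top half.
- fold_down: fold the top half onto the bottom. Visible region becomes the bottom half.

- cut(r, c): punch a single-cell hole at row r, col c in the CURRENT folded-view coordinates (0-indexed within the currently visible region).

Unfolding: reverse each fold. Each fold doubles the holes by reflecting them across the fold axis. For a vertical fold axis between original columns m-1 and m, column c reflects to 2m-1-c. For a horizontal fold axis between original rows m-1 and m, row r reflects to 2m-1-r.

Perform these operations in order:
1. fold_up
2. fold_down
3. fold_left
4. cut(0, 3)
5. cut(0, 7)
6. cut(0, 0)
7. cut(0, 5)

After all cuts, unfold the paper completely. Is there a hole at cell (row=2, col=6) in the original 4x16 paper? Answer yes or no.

Answer: no

Derivation:
Op 1 fold_up: fold axis h@2; visible region now rows[0,2) x cols[0,16) = 2x16
Op 2 fold_down: fold axis h@1; visible region now rows[1,2) x cols[0,16) = 1x16
Op 3 fold_left: fold axis v@8; visible region now rows[1,2) x cols[0,8) = 1x8
Op 4 cut(0, 3): punch at orig (1,3); cuts so far [(1, 3)]; region rows[1,2) x cols[0,8) = 1x8
Op 5 cut(0, 7): punch at orig (1,7); cuts so far [(1, 3), (1, 7)]; region rows[1,2) x cols[0,8) = 1x8
Op 6 cut(0, 0): punch at orig (1,0); cuts so far [(1, 0), (1, 3), (1, 7)]; region rows[1,2) x cols[0,8) = 1x8
Op 7 cut(0, 5): punch at orig (1,5); cuts so far [(1, 0), (1, 3), (1, 5), (1, 7)]; region rows[1,2) x cols[0,8) = 1x8
Unfold 1 (reflect across v@8): 8 holes -> [(1, 0), (1, 3), (1, 5), (1, 7), (1, 8), (1, 10), (1, 12), (1, 15)]
Unfold 2 (reflect across h@1): 16 holes -> [(0, 0), (0, 3), (0, 5), (0, 7), (0, 8), (0, 10), (0, 12), (0, 15), (1, 0), (1, 3), (1, 5), (1, 7), (1, 8), (1, 10), (1, 12), (1, 15)]
Unfold 3 (reflect across h@2): 32 holes -> [(0, 0), (0, 3), (0, 5), (0, 7), (0, 8), (0, 10), (0, 12), (0, 15), (1, 0), (1, 3), (1, 5), (1, 7), (1, 8), (1, 10), (1, 12), (1, 15), (2, 0), (2, 3), (2, 5), (2, 7), (2, 8), (2, 10), (2, 12), (2, 15), (3, 0), (3, 3), (3, 5), (3, 7), (3, 8), (3, 10), (3, 12), (3, 15)]
Holes: [(0, 0), (0, 3), (0, 5), (0, 7), (0, 8), (0, 10), (0, 12), (0, 15), (1, 0), (1, 3), (1, 5), (1, 7), (1, 8), (1, 10), (1, 12), (1, 15), (2, 0), (2, 3), (2, 5), (2, 7), (2, 8), (2, 10), (2, 12), (2, 15), (3, 0), (3, 3), (3, 5), (3, 7), (3, 8), (3, 10), (3, 12), (3, 15)]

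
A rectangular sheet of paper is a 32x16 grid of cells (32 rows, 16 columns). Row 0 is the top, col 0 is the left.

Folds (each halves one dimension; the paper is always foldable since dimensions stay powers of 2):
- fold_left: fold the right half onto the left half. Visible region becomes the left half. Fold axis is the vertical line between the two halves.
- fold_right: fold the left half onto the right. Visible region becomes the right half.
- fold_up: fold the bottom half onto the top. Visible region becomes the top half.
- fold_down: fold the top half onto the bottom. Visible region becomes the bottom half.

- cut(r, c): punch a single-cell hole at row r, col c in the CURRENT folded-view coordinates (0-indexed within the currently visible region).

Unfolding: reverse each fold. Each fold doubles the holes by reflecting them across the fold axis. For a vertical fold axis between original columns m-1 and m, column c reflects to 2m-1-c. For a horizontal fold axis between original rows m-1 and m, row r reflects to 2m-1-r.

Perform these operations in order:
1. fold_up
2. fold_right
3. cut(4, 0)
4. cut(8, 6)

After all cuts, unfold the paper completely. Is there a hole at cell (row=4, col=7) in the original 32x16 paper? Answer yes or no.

Op 1 fold_up: fold axis h@16; visible region now rows[0,16) x cols[0,16) = 16x16
Op 2 fold_right: fold axis v@8; visible region now rows[0,16) x cols[8,16) = 16x8
Op 3 cut(4, 0): punch at orig (4,8); cuts so far [(4, 8)]; region rows[0,16) x cols[8,16) = 16x8
Op 4 cut(8, 6): punch at orig (8,14); cuts so far [(4, 8), (8, 14)]; region rows[0,16) x cols[8,16) = 16x8
Unfold 1 (reflect across v@8): 4 holes -> [(4, 7), (4, 8), (8, 1), (8, 14)]
Unfold 2 (reflect across h@16): 8 holes -> [(4, 7), (4, 8), (8, 1), (8, 14), (23, 1), (23, 14), (27, 7), (27, 8)]
Holes: [(4, 7), (4, 8), (8, 1), (8, 14), (23, 1), (23, 14), (27, 7), (27, 8)]

Answer: yes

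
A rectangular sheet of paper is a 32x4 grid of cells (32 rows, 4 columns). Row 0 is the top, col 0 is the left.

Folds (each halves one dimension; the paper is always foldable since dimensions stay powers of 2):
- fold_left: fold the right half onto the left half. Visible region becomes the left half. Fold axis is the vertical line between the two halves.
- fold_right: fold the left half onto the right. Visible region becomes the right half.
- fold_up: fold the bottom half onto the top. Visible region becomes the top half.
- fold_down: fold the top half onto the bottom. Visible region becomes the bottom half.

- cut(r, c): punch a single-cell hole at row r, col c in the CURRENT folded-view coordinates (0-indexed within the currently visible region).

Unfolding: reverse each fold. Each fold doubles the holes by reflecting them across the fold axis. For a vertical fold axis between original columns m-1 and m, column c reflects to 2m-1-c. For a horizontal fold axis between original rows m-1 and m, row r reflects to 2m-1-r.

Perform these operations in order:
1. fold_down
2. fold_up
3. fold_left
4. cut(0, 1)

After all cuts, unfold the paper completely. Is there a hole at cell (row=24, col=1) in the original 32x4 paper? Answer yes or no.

Answer: no

Derivation:
Op 1 fold_down: fold axis h@16; visible region now rows[16,32) x cols[0,4) = 16x4
Op 2 fold_up: fold axis h@24; visible region now rows[16,24) x cols[0,4) = 8x4
Op 3 fold_left: fold axis v@2; visible region now rows[16,24) x cols[0,2) = 8x2
Op 4 cut(0, 1): punch at orig (16,1); cuts so far [(16, 1)]; region rows[16,24) x cols[0,2) = 8x2
Unfold 1 (reflect across v@2): 2 holes -> [(16, 1), (16, 2)]
Unfold 2 (reflect across h@24): 4 holes -> [(16, 1), (16, 2), (31, 1), (31, 2)]
Unfold 3 (reflect across h@16): 8 holes -> [(0, 1), (0, 2), (15, 1), (15, 2), (16, 1), (16, 2), (31, 1), (31, 2)]
Holes: [(0, 1), (0, 2), (15, 1), (15, 2), (16, 1), (16, 2), (31, 1), (31, 2)]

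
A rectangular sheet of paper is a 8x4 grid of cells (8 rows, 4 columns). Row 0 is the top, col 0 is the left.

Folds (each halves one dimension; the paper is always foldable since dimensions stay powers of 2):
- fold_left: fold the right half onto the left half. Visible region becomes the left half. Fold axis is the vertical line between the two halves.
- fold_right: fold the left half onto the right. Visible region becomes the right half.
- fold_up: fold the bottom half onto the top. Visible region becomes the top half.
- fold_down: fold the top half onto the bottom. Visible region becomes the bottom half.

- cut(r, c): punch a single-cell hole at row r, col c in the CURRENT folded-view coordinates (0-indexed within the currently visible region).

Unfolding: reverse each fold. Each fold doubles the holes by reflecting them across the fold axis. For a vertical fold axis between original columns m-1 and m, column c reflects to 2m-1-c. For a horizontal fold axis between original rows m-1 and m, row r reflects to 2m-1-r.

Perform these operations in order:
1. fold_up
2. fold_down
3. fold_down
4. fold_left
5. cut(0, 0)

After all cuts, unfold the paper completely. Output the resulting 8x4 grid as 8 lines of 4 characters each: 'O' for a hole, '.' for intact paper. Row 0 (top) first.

Answer: O..O
O..O
O..O
O..O
O..O
O..O
O..O
O..O

Derivation:
Op 1 fold_up: fold axis h@4; visible region now rows[0,4) x cols[0,4) = 4x4
Op 2 fold_down: fold axis h@2; visible region now rows[2,4) x cols[0,4) = 2x4
Op 3 fold_down: fold axis h@3; visible region now rows[3,4) x cols[0,4) = 1x4
Op 4 fold_left: fold axis v@2; visible region now rows[3,4) x cols[0,2) = 1x2
Op 5 cut(0, 0): punch at orig (3,0); cuts so far [(3, 0)]; region rows[3,4) x cols[0,2) = 1x2
Unfold 1 (reflect across v@2): 2 holes -> [(3, 0), (3, 3)]
Unfold 2 (reflect across h@3): 4 holes -> [(2, 0), (2, 3), (3, 0), (3, 3)]
Unfold 3 (reflect across h@2): 8 holes -> [(0, 0), (0, 3), (1, 0), (1, 3), (2, 0), (2, 3), (3, 0), (3, 3)]
Unfold 4 (reflect across h@4): 16 holes -> [(0, 0), (0, 3), (1, 0), (1, 3), (2, 0), (2, 3), (3, 0), (3, 3), (4, 0), (4, 3), (5, 0), (5, 3), (6, 0), (6, 3), (7, 0), (7, 3)]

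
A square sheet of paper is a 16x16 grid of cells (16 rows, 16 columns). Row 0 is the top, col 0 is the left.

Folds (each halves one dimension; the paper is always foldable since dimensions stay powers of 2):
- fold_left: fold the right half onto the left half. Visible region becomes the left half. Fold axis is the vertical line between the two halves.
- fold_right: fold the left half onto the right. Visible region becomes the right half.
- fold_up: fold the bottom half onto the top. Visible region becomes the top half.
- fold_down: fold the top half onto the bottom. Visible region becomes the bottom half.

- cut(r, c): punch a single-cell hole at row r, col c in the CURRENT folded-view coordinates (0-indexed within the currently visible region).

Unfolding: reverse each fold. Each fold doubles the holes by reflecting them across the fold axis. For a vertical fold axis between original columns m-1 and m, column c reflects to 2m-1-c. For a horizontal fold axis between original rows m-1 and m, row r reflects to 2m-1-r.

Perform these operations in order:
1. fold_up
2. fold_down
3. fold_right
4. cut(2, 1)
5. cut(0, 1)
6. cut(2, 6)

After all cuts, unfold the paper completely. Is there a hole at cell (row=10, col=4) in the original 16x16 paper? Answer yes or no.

Answer: no

Derivation:
Op 1 fold_up: fold axis h@8; visible region now rows[0,8) x cols[0,16) = 8x16
Op 2 fold_down: fold axis h@4; visible region now rows[4,8) x cols[0,16) = 4x16
Op 3 fold_right: fold axis v@8; visible region now rows[4,8) x cols[8,16) = 4x8
Op 4 cut(2, 1): punch at orig (6,9); cuts so far [(6, 9)]; region rows[4,8) x cols[8,16) = 4x8
Op 5 cut(0, 1): punch at orig (4,9); cuts so far [(4, 9), (6, 9)]; region rows[4,8) x cols[8,16) = 4x8
Op 6 cut(2, 6): punch at orig (6,14); cuts so far [(4, 9), (6, 9), (6, 14)]; region rows[4,8) x cols[8,16) = 4x8
Unfold 1 (reflect across v@8): 6 holes -> [(4, 6), (4, 9), (6, 1), (6, 6), (6, 9), (6, 14)]
Unfold 2 (reflect across h@4): 12 holes -> [(1, 1), (1, 6), (1, 9), (1, 14), (3, 6), (3, 9), (4, 6), (4, 9), (6, 1), (6, 6), (6, 9), (6, 14)]
Unfold 3 (reflect across h@8): 24 holes -> [(1, 1), (1, 6), (1, 9), (1, 14), (3, 6), (3, 9), (4, 6), (4, 9), (6, 1), (6, 6), (6, 9), (6, 14), (9, 1), (9, 6), (9, 9), (9, 14), (11, 6), (11, 9), (12, 6), (12, 9), (14, 1), (14, 6), (14, 9), (14, 14)]
Holes: [(1, 1), (1, 6), (1, 9), (1, 14), (3, 6), (3, 9), (4, 6), (4, 9), (6, 1), (6, 6), (6, 9), (6, 14), (9, 1), (9, 6), (9, 9), (9, 14), (11, 6), (11, 9), (12, 6), (12, 9), (14, 1), (14, 6), (14, 9), (14, 14)]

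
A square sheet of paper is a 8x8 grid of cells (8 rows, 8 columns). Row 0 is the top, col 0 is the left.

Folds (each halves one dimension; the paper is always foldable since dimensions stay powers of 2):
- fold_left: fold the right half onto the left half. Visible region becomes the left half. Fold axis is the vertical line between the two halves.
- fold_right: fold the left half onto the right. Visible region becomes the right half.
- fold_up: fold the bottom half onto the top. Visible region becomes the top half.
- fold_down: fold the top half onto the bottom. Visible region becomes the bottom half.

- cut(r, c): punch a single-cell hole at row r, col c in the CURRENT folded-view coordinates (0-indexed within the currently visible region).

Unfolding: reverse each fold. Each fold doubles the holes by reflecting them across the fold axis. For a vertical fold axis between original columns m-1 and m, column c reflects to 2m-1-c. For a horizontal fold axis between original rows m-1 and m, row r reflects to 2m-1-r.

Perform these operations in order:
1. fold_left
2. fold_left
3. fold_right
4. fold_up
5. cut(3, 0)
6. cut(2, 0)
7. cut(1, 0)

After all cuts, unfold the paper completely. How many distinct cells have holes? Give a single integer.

Answer: 48

Derivation:
Op 1 fold_left: fold axis v@4; visible region now rows[0,8) x cols[0,4) = 8x4
Op 2 fold_left: fold axis v@2; visible region now rows[0,8) x cols[0,2) = 8x2
Op 3 fold_right: fold axis v@1; visible region now rows[0,8) x cols[1,2) = 8x1
Op 4 fold_up: fold axis h@4; visible region now rows[0,4) x cols[1,2) = 4x1
Op 5 cut(3, 0): punch at orig (3,1); cuts so far [(3, 1)]; region rows[0,4) x cols[1,2) = 4x1
Op 6 cut(2, 0): punch at orig (2,1); cuts so far [(2, 1), (3, 1)]; region rows[0,4) x cols[1,2) = 4x1
Op 7 cut(1, 0): punch at orig (1,1); cuts so far [(1, 1), (2, 1), (3, 1)]; region rows[0,4) x cols[1,2) = 4x1
Unfold 1 (reflect across h@4): 6 holes -> [(1, 1), (2, 1), (3, 1), (4, 1), (5, 1), (6, 1)]
Unfold 2 (reflect across v@1): 12 holes -> [(1, 0), (1, 1), (2, 0), (2, 1), (3, 0), (3, 1), (4, 0), (4, 1), (5, 0), (5, 1), (6, 0), (6, 1)]
Unfold 3 (reflect across v@2): 24 holes -> [(1, 0), (1, 1), (1, 2), (1, 3), (2, 0), (2, 1), (2, 2), (2, 3), (3, 0), (3, 1), (3, 2), (3, 3), (4, 0), (4, 1), (4, 2), (4, 3), (5, 0), (5, 1), (5, 2), (5, 3), (6, 0), (6, 1), (6, 2), (6, 3)]
Unfold 4 (reflect across v@4): 48 holes -> [(1, 0), (1, 1), (1, 2), (1, 3), (1, 4), (1, 5), (1, 6), (1, 7), (2, 0), (2, 1), (2, 2), (2, 3), (2, 4), (2, 5), (2, 6), (2, 7), (3, 0), (3, 1), (3, 2), (3, 3), (3, 4), (3, 5), (3, 6), (3, 7), (4, 0), (4, 1), (4, 2), (4, 3), (4, 4), (4, 5), (4, 6), (4, 7), (5, 0), (5, 1), (5, 2), (5, 3), (5, 4), (5, 5), (5, 6), (5, 7), (6, 0), (6, 1), (6, 2), (6, 3), (6, 4), (6, 5), (6, 6), (6, 7)]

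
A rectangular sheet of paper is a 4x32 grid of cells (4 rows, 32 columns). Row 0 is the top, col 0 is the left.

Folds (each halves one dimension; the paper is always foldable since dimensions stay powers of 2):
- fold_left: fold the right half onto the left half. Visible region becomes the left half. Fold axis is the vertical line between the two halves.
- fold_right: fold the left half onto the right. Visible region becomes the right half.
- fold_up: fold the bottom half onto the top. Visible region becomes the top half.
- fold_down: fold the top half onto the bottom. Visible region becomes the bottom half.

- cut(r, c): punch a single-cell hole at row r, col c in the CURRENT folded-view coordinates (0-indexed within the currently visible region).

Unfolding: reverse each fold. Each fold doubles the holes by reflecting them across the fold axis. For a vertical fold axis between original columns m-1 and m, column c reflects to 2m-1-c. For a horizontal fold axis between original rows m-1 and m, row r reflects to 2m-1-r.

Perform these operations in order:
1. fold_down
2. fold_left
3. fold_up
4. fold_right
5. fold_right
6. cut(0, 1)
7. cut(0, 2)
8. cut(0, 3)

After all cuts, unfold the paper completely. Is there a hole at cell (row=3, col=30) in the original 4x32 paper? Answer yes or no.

Op 1 fold_down: fold axis h@2; visible region now rows[2,4) x cols[0,32) = 2x32
Op 2 fold_left: fold axis v@16; visible region now rows[2,4) x cols[0,16) = 2x16
Op 3 fold_up: fold axis h@3; visible region now rows[2,3) x cols[0,16) = 1x16
Op 4 fold_right: fold axis v@8; visible region now rows[2,3) x cols[8,16) = 1x8
Op 5 fold_right: fold axis v@12; visible region now rows[2,3) x cols[12,16) = 1x4
Op 6 cut(0, 1): punch at orig (2,13); cuts so far [(2, 13)]; region rows[2,3) x cols[12,16) = 1x4
Op 7 cut(0, 2): punch at orig (2,14); cuts so far [(2, 13), (2, 14)]; region rows[2,3) x cols[12,16) = 1x4
Op 8 cut(0, 3): punch at orig (2,15); cuts so far [(2, 13), (2, 14), (2, 15)]; region rows[2,3) x cols[12,16) = 1x4
Unfold 1 (reflect across v@12): 6 holes -> [(2, 8), (2, 9), (2, 10), (2, 13), (2, 14), (2, 15)]
Unfold 2 (reflect across v@8): 12 holes -> [(2, 0), (2, 1), (2, 2), (2, 5), (2, 6), (2, 7), (2, 8), (2, 9), (2, 10), (2, 13), (2, 14), (2, 15)]
Unfold 3 (reflect across h@3): 24 holes -> [(2, 0), (2, 1), (2, 2), (2, 5), (2, 6), (2, 7), (2, 8), (2, 9), (2, 10), (2, 13), (2, 14), (2, 15), (3, 0), (3, 1), (3, 2), (3, 5), (3, 6), (3, 7), (3, 8), (3, 9), (3, 10), (3, 13), (3, 14), (3, 15)]
Unfold 4 (reflect across v@16): 48 holes -> [(2, 0), (2, 1), (2, 2), (2, 5), (2, 6), (2, 7), (2, 8), (2, 9), (2, 10), (2, 13), (2, 14), (2, 15), (2, 16), (2, 17), (2, 18), (2, 21), (2, 22), (2, 23), (2, 24), (2, 25), (2, 26), (2, 29), (2, 30), (2, 31), (3, 0), (3, 1), (3, 2), (3, 5), (3, 6), (3, 7), (3, 8), (3, 9), (3, 10), (3, 13), (3, 14), (3, 15), (3, 16), (3, 17), (3, 18), (3, 21), (3, 22), (3, 23), (3, 24), (3, 25), (3, 26), (3, 29), (3, 30), (3, 31)]
Unfold 5 (reflect across h@2): 96 holes -> [(0, 0), (0, 1), (0, 2), (0, 5), (0, 6), (0, 7), (0, 8), (0, 9), (0, 10), (0, 13), (0, 14), (0, 15), (0, 16), (0, 17), (0, 18), (0, 21), (0, 22), (0, 23), (0, 24), (0, 25), (0, 26), (0, 29), (0, 30), (0, 31), (1, 0), (1, 1), (1, 2), (1, 5), (1, 6), (1, 7), (1, 8), (1, 9), (1, 10), (1, 13), (1, 14), (1, 15), (1, 16), (1, 17), (1, 18), (1, 21), (1, 22), (1, 23), (1, 24), (1, 25), (1, 26), (1, 29), (1, 30), (1, 31), (2, 0), (2, 1), (2, 2), (2, 5), (2, 6), (2, 7), (2, 8), (2, 9), (2, 10), (2, 13), (2, 14), (2, 15), (2, 16), (2, 17), (2, 18), (2, 21), (2, 22), (2, 23), (2, 24), (2, 25), (2, 26), (2, 29), (2, 30), (2, 31), (3, 0), (3, 1), (3, 2), (3, 5), (3, 6), (3, 7), (3, 8), (3, 9), (3, 10), (3, 13), (3, 14), (3, 15), (3, 16), (3, 17), (3, 18), (3, 21), (3, 22), (3, 23), (3, 24), (3, 25), (3, 26), (3, 29), (3, 30), (3, 31)]
Holes: [(0, 0), (0, 1), (0, 2), (0, 5), (0, 6), (0, 7), (0, 8), (0, 9), (0, 10), (0, 13), (0, 14), (0, 15), (0, 16), (0, 17), (0, 18), (0, 21), (0, 22), (0, 23), (0, 24), (0, 25), (0, 26), (0, 29), (0, 30), (0, 31), (1, 0), (1, 1), (1, 2), (1, 5), (1, 6), (1, 7), (1, 8), (1, 9), (1, 10), (1, 13), (1, 14), (1, 15), (1, 16), (1, 17), (1, 18), (1, 21), (1, 22), (1, 23), (1, 24), (1, 25), (1, 26), (1, 29), (1, 30), (1, 31), (2, 0), (2, 1), (2, 2), (2, 5), (2, 6), (2, 7), (2, 8), (2, 9), (2, 10), (2, 13), (2, 14), (2, 15), (2, 16), (2, 17), (2, 18), (2, 21), (2, 22), (2, 23), (2, 24), (2, 25), (2, 26), (2, 29), (2, 30), (2, 31), (3, 0), (3, 1), (3, 2), (3, 5), (3, 6), (3, 7), (3, 8), (3, 9), (3, 10), (3, 13), (3, 14), (3, 15), (3, 16), (3, 17), (3, 18), (3, 21), (3, 22), (3, 23), (3, 24), (3, 25), (3, 26), (3, 29), (3, 30), (3, 31)]

Answer: yes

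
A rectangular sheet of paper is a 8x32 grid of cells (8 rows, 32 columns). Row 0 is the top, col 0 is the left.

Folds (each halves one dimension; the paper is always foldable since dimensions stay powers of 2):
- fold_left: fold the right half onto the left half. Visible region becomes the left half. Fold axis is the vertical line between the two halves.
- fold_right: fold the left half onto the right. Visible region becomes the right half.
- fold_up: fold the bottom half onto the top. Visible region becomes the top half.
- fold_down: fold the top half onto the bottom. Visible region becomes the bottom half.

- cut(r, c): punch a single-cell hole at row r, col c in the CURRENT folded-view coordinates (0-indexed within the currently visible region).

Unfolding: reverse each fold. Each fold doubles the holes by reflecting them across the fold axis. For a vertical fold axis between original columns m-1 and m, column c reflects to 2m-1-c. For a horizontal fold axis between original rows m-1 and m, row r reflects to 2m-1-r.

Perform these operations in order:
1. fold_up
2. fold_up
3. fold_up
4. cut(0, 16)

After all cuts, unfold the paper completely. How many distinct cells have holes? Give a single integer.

Answer: 8

Derivation:
Op 1 fold_up: fold axis h@4; visible region now rows[0,4) x cols[0,32) = 4x32
Op 2 fold_up: fold axis h@2; visible region now rows[0,2) x cols[0,32) = 2x32
Op 3 fold_up: fold axis h@1; visible region now rows[0,1) x cols[0,32) = 1x32
Op 4 cut(0, 16): punch at orig (0,16); cuts so far [(0, 16)]; region rows[0,1) x cols[0,32) = 1x32
Unfold 1 (reflect across h@1): 2 holes -> [(0, 16), (1, 16)]
Unfold 2 (reflect across h@2): 4 holes -> [(0, 16), (1, 16), (2, 16), (3, 16)]
Unfold 3 (reflect across h@4): 8 holes -> [(0, 16), (1, 16), (2, 16), (3, 16), (4, 16), (5, 16), (6, 16), (7, 16)]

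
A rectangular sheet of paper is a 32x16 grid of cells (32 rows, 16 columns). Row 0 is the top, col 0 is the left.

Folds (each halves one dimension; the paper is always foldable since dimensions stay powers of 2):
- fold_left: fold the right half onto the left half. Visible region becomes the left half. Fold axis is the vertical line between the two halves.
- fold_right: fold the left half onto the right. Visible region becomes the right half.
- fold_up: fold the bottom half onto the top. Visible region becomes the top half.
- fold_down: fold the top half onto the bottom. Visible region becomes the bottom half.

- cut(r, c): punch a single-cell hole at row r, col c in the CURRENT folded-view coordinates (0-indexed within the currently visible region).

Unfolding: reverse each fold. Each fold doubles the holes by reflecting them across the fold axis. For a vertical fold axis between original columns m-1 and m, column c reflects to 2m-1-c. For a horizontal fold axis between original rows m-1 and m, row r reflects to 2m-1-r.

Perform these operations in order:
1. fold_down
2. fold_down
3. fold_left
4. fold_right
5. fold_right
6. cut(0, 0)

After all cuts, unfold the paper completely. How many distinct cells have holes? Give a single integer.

Answer: 32

Derivation:
Op 1 fold_down: fold axis h@16; visible region now rows[16,32) x cols[0,16) = 16x16
Op 2 fold_down: fold axis h@24; visible region now rows[24,32) x cols[0,16) = 8x16
Op 3 fold_left: fold axis v@8; visible region now rows[24,32) x cols[0,8) = 8x8
Op 4 fold_right: fold axis v@4; visible region now rows[24,32) x cols[4,8) = 8x4
Op 5 fold_right: fold axis v@6; visible region now rows[24,32) x cols[6,8) = 8x2
Op 6 cut(0, 0): punch at orig (24,6); cuts so far [(24, 6)]; region rows[24,32) x cols[6,8) = 8x2
Unfold 1 (reflect across v@6): 2 holes -> [(24, 5), (24, 6)]
Unfold 2 (reflect across v@4): 4 holes -> [(24, 1), (24, 2), (24, 5), (24, 6)]
Unfold 3 (reflect across v@8): 8 holes -> [(24, 1), (24, 2), (24, 5), (24, 6), (24, 9), (24, 10), (24, 13), (24, 14)]
Unfold 4 (reflect across h@24): 16 holes -> [(23, 1), (23, 2), (23, 5), (23, 6), (23, 9), (23, 10), (23, 13), (23, 14), (24, 1), (24, 2), (24, 5), (24, 6), (24, 9), (24, 10), (24, 13), (24, 14)]
Unfold 5 (reflect across h@16): 32 holes -> [(7, 1), (7, 2), (7, 5), (7, 6), (7, 9), (7, 10), (7, 13), (7, 14), (8, 1), (8, 2), (8, 5), (8, 6), (8, 9), (8, 10), (8, 13), (8, 14), (23, 1), (23, 2), (23, 5), (23, 6), (23, 9), (23, 10), (23, 13), (23, 14), (24, 1), (24, 2), (24, 5), (24, 6), (24, 9), (24, 10), (24, 13), (24, 14)]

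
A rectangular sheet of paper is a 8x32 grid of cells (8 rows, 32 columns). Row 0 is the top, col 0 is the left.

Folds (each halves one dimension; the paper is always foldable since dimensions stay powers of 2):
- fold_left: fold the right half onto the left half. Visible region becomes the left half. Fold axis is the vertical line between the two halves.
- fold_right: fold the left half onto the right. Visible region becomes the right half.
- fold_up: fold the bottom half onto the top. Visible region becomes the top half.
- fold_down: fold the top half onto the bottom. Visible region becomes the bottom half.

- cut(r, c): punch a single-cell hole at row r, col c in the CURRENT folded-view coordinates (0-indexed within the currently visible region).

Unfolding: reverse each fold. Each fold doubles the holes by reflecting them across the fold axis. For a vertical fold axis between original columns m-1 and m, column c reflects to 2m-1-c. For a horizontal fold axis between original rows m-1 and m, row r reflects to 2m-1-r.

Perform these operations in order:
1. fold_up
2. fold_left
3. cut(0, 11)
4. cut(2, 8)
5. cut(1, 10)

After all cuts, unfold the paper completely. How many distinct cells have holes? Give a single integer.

Op 1 fold_up: fold axis h@4; visible region now rows[0,4) x cols[0,32) = 4x32
Op 2 fold_left: fold axis v@16; visible region now rows[0,4) x cols[0,16) = 4x16
Op 3 cut(0, 11): punch at orig (0,11); cuts so far [(0, 11)]; region rows[0,4) x cols[0,16) = 4x16
Op 4 cut(2, 8): punch at orig (2,8); cuts so far [(0, 11), (2, 8)]; region rows[0,4) x cols[0,16) = 4x16
Op 5 cut(1, 10): punch at orig (1,10); cuts so far [(0, 11), (1, 10), (2, 8)]; region rows[0,4) x cols[0,16) = 4x16
Unfold 1 (reflect across v@16): 6 holes -> [(0, 11), (0, 20), (1, 10), (1, 21), (2, 8), (2, 23)]
Unfold 2 (reflect across h@4): 12 holes -> [(0, 11), (0, 20), (1, 10), (1, 21), (2, 8), (2, 23), (5, 8), (5, 23), (6, 10), (6, 21), (7, 11), (7, 20)]

Answer: 12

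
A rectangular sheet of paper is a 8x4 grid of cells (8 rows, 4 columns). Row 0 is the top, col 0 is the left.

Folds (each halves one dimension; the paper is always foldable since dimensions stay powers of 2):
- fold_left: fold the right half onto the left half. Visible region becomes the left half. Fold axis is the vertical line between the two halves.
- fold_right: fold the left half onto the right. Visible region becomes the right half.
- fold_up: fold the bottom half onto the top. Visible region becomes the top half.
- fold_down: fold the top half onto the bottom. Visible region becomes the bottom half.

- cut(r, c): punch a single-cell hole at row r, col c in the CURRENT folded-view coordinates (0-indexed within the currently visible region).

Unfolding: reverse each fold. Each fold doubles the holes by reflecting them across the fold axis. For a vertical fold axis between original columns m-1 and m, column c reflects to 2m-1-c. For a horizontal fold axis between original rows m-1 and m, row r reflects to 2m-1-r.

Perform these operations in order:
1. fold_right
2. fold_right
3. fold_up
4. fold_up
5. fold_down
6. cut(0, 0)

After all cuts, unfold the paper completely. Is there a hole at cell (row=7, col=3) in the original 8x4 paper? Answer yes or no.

Answer: yes

Derivation:
Op 1 fold_right: fold axis v@2; visible region now rows[0,8) x cols[2,4) = 8x2
Op 2 fold_right: fold axis v@3; visible region now rows[0,8) x cols[3,4) = 8x1
Op 3 fold_up: fold axis h@4; visible region now rows[0,4) x cols[3,4) = 4x1
Op 4 fold_up: fold axis h@2; visible region now rows[0,2) x cols[3,4) = 2x1
Op 5 fold_down: fold axis h@1; visible region now rows[1,2) x cols[3,4) = 1x1
Op 6 cut(0, 0): punch at orig (1,3); cuts so far [(1, 3)]; region rows[1,2) x cols[3,4) = 1x1
Unfold 1 (reflect across h@1): 2 holes -> [(0, 3), (1, 3)]
Unfold 2 (reflect across h@2): 4 holes -> [(0, 3), (1, 3), (2, 3), (3, 3)]
Unfold 3 (reflect across h@4): 8 holes -> [(0, 3), (1, 3), (2, 3), (3, 3), (4, 3), (5, 3), (6, 3), (7, 3)]
Unfold 4 (reflect across v@3): 16 holes -> [(0, 2), (0, 3), (1, 2), (1, 3), (2, 2), (2, 3), (3, 2), (3, 3), (4, 2), (4, 3), (5, 2), (5, 3), (6, 2), (6, 3), (7, 2), (7, 3)]
Unfold 5 (reflect across v@2): 32 holes -> [(0, 0), (0, 1), (0, 2), (0, 3), (1, 0), (1, 1), (1, 2), (1, 3), (2, 0), (2, 1), (2, 2), (2, 3), (3, 0), (3, 1), (3, 2), (3, 3), (4, 0), (4, 1), (4, 2), (4, 3), (5, 0), (5, 1), (5, 2), (5, 3), (6, 0), (6, 1), (6, 2), (6, 3), (7, 0), (7, 1), (7, 2), (7, 3)]
Holes: [(0, 0), (0, 1), (0, 2), (0, 3), (1, 0), (1, 1), (1, 2), (1, 3), (2, 0), (2, 1), (2, 2), (2, 3), (3, 0), (3, 1), (3, 2), (3, 3), (4, 0), (4, 1), (4, 2), (4, 3), (5, 0), (5, 1), (5, 2), (5, 3), (6, 0), (6, 1), (6, 2), (6, 3), (7, 0), (7, 1), (7, 2), (7, 3)]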